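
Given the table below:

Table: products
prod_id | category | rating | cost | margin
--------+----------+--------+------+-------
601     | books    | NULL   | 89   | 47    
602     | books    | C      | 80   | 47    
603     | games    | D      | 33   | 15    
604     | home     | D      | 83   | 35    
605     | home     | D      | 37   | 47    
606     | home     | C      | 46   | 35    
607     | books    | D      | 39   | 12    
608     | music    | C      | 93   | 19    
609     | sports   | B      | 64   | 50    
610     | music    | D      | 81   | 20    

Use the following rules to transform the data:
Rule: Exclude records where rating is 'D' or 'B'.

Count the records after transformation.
4

Step 1: Count records to exclude
  - 5 (D) + 1 (B) = 6 records
Step 2: Total records: 10
Step 3: Remaining = 10 - 6 = 4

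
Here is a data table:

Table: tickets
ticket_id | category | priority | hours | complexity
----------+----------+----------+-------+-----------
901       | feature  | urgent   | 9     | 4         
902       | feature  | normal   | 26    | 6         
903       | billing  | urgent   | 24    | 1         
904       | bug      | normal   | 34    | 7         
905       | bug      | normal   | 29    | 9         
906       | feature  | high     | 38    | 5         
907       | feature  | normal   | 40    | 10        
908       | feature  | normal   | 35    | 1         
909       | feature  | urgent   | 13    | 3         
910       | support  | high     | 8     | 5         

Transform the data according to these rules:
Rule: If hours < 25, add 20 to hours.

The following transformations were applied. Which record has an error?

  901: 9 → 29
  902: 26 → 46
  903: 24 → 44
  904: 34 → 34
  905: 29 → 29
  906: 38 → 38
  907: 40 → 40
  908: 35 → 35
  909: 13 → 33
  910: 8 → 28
Record 902 has an error. The correct transformed value should be 26, not 46.

Step 1: Check each record against the rule
Step 2: Record 902 has hours = 26
Step 3: Since 26 >= 25, the bonus should not have been applied
Step 4: Correct value = 26, but claimed value = 46
Conclusion: Record 902 has the error.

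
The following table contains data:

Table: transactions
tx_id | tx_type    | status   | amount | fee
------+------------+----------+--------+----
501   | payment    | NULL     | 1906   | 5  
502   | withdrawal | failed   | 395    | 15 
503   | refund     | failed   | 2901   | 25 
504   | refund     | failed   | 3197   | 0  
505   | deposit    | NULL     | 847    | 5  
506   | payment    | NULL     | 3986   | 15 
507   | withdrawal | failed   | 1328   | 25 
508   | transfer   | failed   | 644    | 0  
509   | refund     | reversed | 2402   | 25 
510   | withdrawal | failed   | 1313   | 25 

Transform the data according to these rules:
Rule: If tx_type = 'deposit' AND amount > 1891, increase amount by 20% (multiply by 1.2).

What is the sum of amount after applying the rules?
18919

Step 1: Find records where tx_type = 'deposit' AND amount > 1891
Step 2: 0 records match, summing to 0
Step 3: After multiplier: 0 × 1.2 = 0.0
Step 4: Unaffected records sum: 18919
Step 5: Final sum = 0.0 + 18919 = 18919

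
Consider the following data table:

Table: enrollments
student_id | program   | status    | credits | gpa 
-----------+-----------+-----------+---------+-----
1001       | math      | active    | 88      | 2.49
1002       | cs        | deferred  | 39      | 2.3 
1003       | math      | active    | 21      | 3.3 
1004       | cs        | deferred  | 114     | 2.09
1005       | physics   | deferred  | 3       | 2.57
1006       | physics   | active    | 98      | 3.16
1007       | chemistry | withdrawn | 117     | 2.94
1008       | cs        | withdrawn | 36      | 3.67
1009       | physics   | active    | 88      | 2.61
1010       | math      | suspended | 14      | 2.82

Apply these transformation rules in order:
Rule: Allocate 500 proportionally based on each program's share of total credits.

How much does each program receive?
chemistry: 94.66, cs: 152.91, math: 99.51, physics: 152.91

Step 1: Calculate total credits = 618
Step 2: Calculate each program's proportion:
  chemistry: 117/618 = 18.93% → 94.66
  cs: 189/618 = 30.58% → 152.91
  math: 123/618 = 19.90% → 99.51
  physics: 189/618 = 30.58% → 152.91
Step 3: Verify: sum of allocations ≈ 500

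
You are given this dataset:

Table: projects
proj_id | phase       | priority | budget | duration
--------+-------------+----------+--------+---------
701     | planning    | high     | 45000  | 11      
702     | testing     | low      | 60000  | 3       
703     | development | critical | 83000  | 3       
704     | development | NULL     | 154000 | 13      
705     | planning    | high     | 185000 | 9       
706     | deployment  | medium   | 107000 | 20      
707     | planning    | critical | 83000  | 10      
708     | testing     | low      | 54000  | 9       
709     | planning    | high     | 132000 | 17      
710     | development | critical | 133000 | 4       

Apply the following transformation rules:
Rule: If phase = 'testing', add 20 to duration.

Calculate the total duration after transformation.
139

Step 1: Count records where phase = 'testing': 2
Step 2: Total bonus added: 2 × 20 = 40
Step 3: Original sum of duration: 99
Step 4: Final sum = 99 + 40 = 139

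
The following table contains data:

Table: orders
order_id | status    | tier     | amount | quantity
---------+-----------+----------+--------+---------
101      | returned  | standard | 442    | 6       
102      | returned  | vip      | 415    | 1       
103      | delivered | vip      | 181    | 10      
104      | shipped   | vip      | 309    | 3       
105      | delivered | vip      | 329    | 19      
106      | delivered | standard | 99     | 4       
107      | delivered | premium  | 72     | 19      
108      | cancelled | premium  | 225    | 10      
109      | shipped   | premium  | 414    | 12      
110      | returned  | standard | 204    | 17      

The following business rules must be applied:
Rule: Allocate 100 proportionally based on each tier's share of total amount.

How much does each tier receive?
premium: 26.43, standard: 27.7, vip: 45.87

Step 1: Calculate total amount = 2690
Step 2: Calculate each tier's proportion:
  premium: 711/2690 = 26.43% → 26.43
  standard: 745/2690 = 27.70% → 27.7
  vip: 1234/2690 = 45.87% → 45.87
Step 3: Verify: sum of allocations ≈ 100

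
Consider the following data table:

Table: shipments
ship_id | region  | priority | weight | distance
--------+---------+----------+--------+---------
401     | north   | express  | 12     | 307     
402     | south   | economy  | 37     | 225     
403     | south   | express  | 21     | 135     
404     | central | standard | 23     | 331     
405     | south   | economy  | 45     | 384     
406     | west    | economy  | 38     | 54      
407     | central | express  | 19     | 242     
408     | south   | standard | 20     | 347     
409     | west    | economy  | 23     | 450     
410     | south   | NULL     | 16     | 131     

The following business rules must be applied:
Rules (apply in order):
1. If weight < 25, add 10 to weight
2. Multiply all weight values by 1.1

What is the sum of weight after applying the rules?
356.4

Step 1: Apply Rule 1 - Add 10 to records with weight < 25
  - 7 records affected: 134 + (7 × 10) = 204
  - Unaffected records: 120
  - Sum after Rule 1: 324
Step 2: Apply Rule 2 - Multiply all by 1.1
  - 324 × 1.1 = 356.4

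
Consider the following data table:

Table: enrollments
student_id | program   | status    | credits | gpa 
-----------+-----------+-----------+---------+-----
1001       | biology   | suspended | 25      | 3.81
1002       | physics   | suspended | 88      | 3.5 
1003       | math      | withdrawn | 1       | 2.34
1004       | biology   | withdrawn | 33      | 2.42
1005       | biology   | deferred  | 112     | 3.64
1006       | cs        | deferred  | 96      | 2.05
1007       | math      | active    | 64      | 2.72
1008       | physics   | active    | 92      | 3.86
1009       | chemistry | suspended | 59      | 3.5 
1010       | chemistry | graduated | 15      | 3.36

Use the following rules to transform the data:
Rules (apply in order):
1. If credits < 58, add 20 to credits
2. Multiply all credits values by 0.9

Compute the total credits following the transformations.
598.5

Step 1: Apply Rule 1 - Add 20 to records with credits < 58
  - 4 records affected: 74 + (4 × 20) = 154
  - Unaffected records: 511
  - Sum after Rule 1: 665
Step 2: Apply Rule 2 - Multiply all by 0.9
  - 665 × 0.9 = 598.5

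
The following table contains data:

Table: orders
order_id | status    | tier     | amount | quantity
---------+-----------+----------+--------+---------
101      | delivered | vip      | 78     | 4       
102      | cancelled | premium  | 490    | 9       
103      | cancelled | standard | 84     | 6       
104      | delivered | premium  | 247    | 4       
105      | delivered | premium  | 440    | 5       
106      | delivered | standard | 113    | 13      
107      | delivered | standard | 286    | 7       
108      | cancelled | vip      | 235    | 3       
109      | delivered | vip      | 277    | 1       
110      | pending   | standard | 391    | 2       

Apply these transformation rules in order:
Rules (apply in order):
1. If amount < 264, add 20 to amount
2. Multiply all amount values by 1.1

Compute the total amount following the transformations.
3015.1

Step 1: Apply Rule 1 - Add 20 to records with amount < 264
  - 5 records affected: 757 + (5 × 20) = 857
  - Unaffected records: 1884
  - Sum after Rule 1: 2741
Step 2: Apply Rule 2 - Multiply all by 1.1
  - 2741 × 1.1 = 3015.1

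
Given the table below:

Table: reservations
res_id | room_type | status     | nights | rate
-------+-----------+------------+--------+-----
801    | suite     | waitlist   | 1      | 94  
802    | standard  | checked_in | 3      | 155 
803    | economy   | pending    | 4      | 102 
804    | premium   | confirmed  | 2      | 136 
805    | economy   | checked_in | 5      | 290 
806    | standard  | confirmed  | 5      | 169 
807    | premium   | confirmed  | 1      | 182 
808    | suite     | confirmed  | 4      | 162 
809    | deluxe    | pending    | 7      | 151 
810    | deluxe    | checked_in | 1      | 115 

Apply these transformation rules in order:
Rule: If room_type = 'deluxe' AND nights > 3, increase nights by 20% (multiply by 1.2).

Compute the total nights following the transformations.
34.4

Step 1: Find records where room_type = 'deluxe' AND nights > 3
Step 2: 1 records match, summing to 7
Step 3: After multiplier: 7 × 1.2 = 8.4
Step 4: Unaffected records sum: 26
Step 5: Final sum = 8.4 + 26 = 34.4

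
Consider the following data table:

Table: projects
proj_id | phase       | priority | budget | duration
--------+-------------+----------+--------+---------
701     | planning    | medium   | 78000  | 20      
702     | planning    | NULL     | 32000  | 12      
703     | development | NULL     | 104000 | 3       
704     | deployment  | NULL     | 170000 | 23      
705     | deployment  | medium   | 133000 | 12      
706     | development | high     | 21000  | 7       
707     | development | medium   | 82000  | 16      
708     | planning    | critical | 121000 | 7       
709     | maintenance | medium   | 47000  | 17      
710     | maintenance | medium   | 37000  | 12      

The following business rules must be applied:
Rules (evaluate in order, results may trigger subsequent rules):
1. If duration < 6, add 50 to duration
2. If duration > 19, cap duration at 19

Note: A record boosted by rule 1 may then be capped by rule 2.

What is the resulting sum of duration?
140

Step 1: Apply rule 1 to records with duration < 6
  - 1 records get bonus of 50
  - Of these, 1 records then exceed 19 and get capped
Step 2: Apply rule 2 to records with duration > 19
  - 2 records (original) are capped
Step 3: Calculate final sum = 140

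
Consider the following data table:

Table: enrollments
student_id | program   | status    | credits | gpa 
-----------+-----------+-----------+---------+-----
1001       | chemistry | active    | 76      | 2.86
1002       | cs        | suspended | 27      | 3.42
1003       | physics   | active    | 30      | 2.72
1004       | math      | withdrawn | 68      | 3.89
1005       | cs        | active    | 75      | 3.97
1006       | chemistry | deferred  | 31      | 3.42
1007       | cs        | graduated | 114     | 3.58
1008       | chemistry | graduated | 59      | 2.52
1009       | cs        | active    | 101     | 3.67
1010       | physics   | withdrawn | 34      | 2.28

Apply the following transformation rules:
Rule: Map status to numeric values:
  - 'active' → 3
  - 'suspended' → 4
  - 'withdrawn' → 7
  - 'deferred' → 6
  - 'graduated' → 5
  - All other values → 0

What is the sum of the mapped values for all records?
46

Step 1: Apply mapping to each record
Step 2: Count by status:
  'active': 4 records × 3 = 12
  'suspended': 1 records × 4 = 4
  'withdrawn': 2 records × 7 = 14
  'deferred': 1 records × 6 = 6
  'graduated': 2 records × 5 = 10
Step 3: Sum all mapped values = 46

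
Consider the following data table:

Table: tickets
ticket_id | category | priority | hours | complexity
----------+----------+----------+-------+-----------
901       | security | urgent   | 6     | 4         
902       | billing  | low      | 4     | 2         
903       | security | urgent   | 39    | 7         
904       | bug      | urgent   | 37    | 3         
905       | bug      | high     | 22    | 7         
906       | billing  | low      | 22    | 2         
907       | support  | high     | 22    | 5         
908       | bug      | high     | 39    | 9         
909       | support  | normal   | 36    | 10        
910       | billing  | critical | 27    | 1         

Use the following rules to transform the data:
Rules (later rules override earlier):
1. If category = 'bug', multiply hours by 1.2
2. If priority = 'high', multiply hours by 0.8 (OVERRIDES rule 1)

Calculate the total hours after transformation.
244.8

Step 1: Rule 2 takes priority for records with priority = 'high'
  - 3 records: 83 × 0.8 = 66.4
Step 2: Rule 1 applies to remaining records with category = 'bug'
  - 1 records: 37 × 1.2 = 44.4
Step 3: Other records unchanged: 134
Step 4: Final sum = 66.4 + 44.4 + 134 = 244.8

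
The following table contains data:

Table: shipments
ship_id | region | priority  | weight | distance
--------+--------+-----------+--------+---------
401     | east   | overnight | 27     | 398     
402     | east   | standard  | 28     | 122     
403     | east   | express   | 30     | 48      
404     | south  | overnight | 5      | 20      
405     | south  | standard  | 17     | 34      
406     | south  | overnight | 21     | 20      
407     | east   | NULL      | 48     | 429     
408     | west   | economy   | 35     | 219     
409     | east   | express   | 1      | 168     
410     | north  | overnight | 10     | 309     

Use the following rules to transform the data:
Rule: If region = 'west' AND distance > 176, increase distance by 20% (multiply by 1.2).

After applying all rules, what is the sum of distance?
1810.8

Step 1: Find records where region = 'west' AND distance > 176
Step 2: 1 records match, summing to 219
Step 3: After multiplier: 219 × 1.2 = 262.8
Step 4: Unaffected records sum: 1548
Step 5: Final sum = 262.8 + 1548 = 1810.8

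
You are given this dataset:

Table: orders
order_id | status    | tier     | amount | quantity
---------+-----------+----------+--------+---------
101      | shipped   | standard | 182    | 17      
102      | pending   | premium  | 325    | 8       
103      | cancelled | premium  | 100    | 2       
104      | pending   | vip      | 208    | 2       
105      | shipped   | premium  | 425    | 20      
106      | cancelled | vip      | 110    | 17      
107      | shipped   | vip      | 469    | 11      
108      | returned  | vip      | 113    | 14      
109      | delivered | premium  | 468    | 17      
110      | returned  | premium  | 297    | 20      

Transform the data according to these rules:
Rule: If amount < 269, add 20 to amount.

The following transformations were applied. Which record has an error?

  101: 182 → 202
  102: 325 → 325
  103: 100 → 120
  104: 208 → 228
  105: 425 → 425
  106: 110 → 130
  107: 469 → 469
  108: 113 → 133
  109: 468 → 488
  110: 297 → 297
Record 109 has an error. The correct transformed value should be 468, not 488.

Step 1: Check each record against the rule
Step 2: Record 109 has amount = 468
Step 3: Since 468 >= 269, the bonus should not have been applied
Step 4: Correct value = 468, but claimed value = 488
Conclusion: Record 109 has the error.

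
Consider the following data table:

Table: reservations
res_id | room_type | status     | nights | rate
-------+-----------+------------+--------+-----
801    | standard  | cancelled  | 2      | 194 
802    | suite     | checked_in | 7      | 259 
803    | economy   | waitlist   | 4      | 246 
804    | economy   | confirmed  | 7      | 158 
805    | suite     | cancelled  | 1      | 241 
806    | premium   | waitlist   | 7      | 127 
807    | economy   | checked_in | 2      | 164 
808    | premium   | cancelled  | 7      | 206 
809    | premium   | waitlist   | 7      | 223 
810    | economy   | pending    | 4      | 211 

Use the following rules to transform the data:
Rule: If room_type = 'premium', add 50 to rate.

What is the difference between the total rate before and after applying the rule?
150

Step 1: Original sum of rate = 2029
Step 2: 3 records have room_type = 'premium'
Step 3: Each affected record changes by 50
Step 4: Total change = 3 × 50 = 150
Step 5: New sum = 2029 + 150 = 2179
Step 6: Difference = |2179 - 2029| = 150
        (Sum increased by 150)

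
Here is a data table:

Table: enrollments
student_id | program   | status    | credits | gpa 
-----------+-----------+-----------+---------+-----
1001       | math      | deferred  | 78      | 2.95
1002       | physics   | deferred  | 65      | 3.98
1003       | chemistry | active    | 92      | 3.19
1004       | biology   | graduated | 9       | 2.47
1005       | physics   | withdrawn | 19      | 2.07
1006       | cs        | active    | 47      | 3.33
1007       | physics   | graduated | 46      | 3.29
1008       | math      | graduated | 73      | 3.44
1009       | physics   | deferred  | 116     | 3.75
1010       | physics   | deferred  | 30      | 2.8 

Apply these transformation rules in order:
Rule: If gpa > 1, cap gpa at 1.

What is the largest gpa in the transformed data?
1

Step 1: Original maximum gpa = 3.98
Step 2: Apply cap at 1
Step 3: 10 records had gpa > 1 and were capped
Step 4: Maximum after transformation = 1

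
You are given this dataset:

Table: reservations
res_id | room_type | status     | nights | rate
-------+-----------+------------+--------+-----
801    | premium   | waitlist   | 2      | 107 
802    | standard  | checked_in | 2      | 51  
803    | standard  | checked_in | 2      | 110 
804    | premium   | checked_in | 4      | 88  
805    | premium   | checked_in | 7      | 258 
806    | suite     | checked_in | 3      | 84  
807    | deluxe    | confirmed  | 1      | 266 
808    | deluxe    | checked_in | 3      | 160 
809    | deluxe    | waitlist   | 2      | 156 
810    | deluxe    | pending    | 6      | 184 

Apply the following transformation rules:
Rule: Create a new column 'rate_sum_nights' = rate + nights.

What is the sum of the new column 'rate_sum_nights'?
1496

Step 1: For each record, compute rate + nights
Example calculations:
  107 + 2 = 109
  51 + 2 = 53
  110 + 2 = 112
  ...
Step 2: Sum all derived values
Step 3: Total = 1496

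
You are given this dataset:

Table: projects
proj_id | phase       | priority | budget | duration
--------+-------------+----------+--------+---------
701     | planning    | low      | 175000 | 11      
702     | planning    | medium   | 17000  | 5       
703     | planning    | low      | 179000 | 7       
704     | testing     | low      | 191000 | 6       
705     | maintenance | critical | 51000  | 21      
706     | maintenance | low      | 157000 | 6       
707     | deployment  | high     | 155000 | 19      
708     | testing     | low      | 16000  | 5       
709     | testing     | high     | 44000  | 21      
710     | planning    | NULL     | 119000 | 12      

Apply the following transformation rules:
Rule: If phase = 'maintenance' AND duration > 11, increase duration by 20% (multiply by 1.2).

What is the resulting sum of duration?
117.2

Step 1: Find records where phase = 'maintenance' AND duration > 11
Step 2: 1 records match, summing to 21
Step 3: After multiplier: 21 × 1.2 = 25.2
Step 4: Unaffected records sum: 92
Step 5: Final sum = 25.2 + 92 = 117.2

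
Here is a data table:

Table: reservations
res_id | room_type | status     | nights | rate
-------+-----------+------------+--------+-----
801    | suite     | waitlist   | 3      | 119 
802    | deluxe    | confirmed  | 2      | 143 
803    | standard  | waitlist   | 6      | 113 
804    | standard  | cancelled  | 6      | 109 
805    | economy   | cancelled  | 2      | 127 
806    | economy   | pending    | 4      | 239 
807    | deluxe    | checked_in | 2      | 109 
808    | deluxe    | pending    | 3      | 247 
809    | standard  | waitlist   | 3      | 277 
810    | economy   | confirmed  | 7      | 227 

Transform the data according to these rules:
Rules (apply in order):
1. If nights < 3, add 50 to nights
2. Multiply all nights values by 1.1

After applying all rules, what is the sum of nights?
206.8

Step 1: Apply Rule 1 - Add 50 to records with nights < 3
  - 3 records affected: 6 + (3 × 50) = 156
  - Unaffected records: 32
  - Sum after Rule 1: 188
Step 2: Apply Rule 2 - Multiply all by 1.1
  - 188 × 1.1 = 206.8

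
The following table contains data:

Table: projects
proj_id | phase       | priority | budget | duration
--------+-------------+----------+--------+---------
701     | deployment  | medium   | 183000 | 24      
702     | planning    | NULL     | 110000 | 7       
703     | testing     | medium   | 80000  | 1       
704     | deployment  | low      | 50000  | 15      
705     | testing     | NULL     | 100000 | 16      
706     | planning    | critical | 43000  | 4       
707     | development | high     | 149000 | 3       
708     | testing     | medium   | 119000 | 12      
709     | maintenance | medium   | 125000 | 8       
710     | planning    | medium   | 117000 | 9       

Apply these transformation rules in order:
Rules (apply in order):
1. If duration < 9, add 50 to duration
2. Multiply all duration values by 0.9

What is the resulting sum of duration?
314.1

Step 1: Apply Rule 1 - Add 50 to records with duration < 9
  - 5 records affected: 23 + (5 × 50) = 273
  - Unaffected records: 76
  - Sum after Rule 1: 349
Step 2: Apply Rule 2 - Multiply all by 0.9
  - 349 × 0.9 = 314.1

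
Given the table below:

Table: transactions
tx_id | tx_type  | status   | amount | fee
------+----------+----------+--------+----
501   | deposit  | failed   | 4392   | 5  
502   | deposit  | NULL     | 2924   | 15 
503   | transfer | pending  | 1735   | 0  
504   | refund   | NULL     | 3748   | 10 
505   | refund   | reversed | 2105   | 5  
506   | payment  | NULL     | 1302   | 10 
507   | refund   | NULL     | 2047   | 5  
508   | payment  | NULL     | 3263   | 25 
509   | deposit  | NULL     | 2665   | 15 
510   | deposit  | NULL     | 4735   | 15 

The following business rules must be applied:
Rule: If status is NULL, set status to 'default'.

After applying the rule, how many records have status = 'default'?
7

Step 1: Count records where status IS NULL
Step 2: Found 7 records with NULL status
Step 3: These records will have status set to 'default'
Step 4: Records already having status = 'default': 0
Step 5: Answer: 7 + 0 = 7 records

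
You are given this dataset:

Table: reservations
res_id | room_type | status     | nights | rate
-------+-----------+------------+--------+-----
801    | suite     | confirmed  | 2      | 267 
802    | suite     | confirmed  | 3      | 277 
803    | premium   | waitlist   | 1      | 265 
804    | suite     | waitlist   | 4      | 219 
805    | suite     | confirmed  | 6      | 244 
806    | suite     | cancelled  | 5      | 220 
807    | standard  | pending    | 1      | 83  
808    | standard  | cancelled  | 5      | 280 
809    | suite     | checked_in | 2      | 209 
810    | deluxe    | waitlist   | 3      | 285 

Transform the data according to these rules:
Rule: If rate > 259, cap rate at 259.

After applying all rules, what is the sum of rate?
2270

Step 1: 5 records have rate > 259
Step 2: These records originally summed to 1374
Step 3: After capping: 5 × 259 = 1295
Step 4: Unaffected records sum: 975
Step 5: Final sum = 1295 + 975 = 2270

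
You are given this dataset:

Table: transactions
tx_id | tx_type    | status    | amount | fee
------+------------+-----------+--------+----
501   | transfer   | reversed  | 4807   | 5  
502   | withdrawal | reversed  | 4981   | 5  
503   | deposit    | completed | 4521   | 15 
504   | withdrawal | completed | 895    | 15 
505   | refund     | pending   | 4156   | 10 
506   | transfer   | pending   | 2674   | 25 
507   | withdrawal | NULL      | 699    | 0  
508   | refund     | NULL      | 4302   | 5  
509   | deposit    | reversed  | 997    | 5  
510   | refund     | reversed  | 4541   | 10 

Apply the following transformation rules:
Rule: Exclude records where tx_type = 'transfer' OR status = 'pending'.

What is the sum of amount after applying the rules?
20936

Step 1: Find records where tx_type = 'transfer' OR status = 'pending'
Step 2: 3 records match, summing to 11637
Step 3: Original sum: 32573
Step 4: Remaining sum = 32573 - 11637 = 20936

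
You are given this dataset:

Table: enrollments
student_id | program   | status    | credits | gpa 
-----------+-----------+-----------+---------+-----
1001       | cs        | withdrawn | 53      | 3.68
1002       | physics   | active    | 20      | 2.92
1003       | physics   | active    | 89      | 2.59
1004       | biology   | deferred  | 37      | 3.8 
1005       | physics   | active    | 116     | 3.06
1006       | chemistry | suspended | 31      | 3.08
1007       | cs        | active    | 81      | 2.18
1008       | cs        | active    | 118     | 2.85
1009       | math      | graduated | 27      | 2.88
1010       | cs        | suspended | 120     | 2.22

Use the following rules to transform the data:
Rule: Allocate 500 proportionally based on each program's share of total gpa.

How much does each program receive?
biology: 64.94, chemistry: 52.63, cs: 186.77, math: 49.21, physics: 146.45

Step 1: Calculate total gpa = 29.26
Step 2: Calculate each program's proportion:
  biology: 3.8/29.26 = 12.99% → 64.94
  chemistry: 3.08/29.26 = 10.53% → 52.63
  cs: 10.93/29.26 = 37.35% → 186.77
  math: 2.88/29.26 = 9.84% → 49.21
  physics: 8.57/29.26 = 29.29% → 146.45
Step 3: Verify: sum of allocations ≈ 500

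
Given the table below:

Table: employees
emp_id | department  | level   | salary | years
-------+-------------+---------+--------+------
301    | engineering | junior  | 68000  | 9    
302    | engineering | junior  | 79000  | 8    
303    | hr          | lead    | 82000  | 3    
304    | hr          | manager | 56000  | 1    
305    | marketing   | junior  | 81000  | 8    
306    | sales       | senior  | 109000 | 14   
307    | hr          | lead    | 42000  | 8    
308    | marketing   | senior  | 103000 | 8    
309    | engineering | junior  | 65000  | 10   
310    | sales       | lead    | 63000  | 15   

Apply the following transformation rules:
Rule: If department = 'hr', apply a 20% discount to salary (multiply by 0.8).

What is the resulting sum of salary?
712000.0

Step 1: Records with department = 'hr' have total salary = 180000
Step 2: Apply multiplier: 180000 × 0.8 = 144000.0
Step 3: Other records total: 568000
Step 4: Final sum = 144000.0 + 568000 = 712000.0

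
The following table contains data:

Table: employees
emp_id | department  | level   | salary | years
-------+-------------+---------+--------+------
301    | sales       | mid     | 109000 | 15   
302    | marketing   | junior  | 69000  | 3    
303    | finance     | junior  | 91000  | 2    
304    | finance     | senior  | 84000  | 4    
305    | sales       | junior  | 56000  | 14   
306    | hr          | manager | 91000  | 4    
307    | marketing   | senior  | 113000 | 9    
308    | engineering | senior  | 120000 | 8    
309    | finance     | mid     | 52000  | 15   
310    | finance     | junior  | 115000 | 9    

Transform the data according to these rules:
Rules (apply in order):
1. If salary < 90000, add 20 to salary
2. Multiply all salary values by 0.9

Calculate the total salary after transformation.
810072.0

Step 1: Apply Rule 1 - Add 20 to records with salary < 90000
  - 4 records affected: 261000 + (4 × 20) = 261080
  - Unaffected records: 639000
  - Sum after Rule 1: 900080
Step 2: Apply Rule 2 - Multiply all by 0.9
  - 900080 × 0.9 = 810072.0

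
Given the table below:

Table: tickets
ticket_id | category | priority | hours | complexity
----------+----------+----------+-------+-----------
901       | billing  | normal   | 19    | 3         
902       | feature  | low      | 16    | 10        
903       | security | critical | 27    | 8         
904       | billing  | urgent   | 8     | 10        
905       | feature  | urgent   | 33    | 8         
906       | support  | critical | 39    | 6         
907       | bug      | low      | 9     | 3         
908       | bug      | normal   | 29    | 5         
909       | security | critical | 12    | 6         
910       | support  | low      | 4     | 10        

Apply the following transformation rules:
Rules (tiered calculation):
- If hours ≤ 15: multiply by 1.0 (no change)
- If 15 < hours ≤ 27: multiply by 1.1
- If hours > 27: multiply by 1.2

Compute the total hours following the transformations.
222.4

Step 1: Tier 1 (hours ≤ 15): 4 records, sum = 33 × 1.0 = 33.0
Step 2: Tier 2 (15 < hours ≤ 27): 3 records, sum = 62 × 1.1 = 68.2
Step 3: Tier 3 (hours > 27): 3 records, sum = 101 × 1.2 = 121.2
Step 4: Final sum = 33.0 + 68.2 + 121.2 = 222.4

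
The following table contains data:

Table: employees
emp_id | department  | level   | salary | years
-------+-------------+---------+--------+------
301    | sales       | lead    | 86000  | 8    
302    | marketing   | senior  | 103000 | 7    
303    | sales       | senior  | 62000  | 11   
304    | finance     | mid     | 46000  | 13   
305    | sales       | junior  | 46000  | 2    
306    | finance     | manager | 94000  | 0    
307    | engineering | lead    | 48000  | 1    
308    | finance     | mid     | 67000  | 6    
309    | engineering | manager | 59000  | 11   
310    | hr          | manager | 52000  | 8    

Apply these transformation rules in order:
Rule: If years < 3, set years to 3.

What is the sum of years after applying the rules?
73

Step 1: 3 records have years < 3
Step 2: These records originally summed to 3
Step 3: After setting to minimum: 3 × 3 = 9
Step 4: Unaffected records sum: 64
Step 5: Final sum = 9 + 64 = 73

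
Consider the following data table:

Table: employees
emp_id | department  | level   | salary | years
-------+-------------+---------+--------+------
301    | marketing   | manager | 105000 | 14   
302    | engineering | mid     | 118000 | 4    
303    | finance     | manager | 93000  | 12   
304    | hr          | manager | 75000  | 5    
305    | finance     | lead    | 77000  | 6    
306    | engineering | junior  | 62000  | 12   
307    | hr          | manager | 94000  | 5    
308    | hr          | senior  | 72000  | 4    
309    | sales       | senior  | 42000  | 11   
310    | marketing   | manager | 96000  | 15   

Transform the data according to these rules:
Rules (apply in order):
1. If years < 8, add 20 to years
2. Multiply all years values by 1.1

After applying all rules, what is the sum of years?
206.8

Step 1: Apply Rule 1 - Add 20 to records with years < 8
  - 5 records affected: 24 + (5 × 20) = 124
  - Unaffected records: 64
  - Sum after Rule 1: 188
Step 2: Apply Rule 2 - Multiply all by 1.1
  - 188 × 1.1 = 206.8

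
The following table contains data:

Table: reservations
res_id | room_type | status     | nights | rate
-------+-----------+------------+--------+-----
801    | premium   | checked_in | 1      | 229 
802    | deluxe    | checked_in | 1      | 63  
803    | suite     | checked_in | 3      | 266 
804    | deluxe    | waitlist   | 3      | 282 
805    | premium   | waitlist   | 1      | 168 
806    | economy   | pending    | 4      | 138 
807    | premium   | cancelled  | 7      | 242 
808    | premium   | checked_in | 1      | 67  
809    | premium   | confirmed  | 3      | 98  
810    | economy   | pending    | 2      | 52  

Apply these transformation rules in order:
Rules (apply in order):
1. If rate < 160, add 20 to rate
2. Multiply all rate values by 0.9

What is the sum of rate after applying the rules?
1534.5

Step 1: Apply Rule 1 - Add 20 to records with rate < 160
  - 5 records affected: 418 + (5 × 20) = 518
  - Unaffected records: 1187
  - Sum after Rule 1: 1705
Step 2: Apply Rule 2 - Multiply all by 0.9
  - 1705 × 0.9 = 1534.5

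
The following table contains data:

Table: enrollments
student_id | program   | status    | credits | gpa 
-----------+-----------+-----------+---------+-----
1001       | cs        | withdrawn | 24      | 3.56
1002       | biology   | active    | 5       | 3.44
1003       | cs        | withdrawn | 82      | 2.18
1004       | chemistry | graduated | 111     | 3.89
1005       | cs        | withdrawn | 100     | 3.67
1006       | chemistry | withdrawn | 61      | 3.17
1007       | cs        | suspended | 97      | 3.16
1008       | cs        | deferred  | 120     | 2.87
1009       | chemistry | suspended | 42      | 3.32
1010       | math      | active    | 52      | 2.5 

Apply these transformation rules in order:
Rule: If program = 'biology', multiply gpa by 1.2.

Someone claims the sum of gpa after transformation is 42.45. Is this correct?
No, the correct result is 32.45.

Step 1: Calculate the correct sum after transformation
Step 2: Apply multiplier 1.2 to records where program = 'biology'
Step 3: Correct result = 32.45
Step 4: Claimed result = 42.45
Step 5: 32.45 ≠ 42.45
Conclusion: The claimed result is incorrect. The correct answer is 32.45.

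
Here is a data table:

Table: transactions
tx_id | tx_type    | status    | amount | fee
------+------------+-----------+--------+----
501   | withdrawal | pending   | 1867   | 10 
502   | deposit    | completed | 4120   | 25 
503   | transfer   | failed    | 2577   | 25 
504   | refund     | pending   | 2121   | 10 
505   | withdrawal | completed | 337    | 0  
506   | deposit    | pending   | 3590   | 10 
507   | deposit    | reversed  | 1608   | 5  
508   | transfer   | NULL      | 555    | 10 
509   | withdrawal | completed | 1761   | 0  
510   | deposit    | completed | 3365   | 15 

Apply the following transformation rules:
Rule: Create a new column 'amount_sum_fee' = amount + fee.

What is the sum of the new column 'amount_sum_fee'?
22011

Step 1: For each record, compute amount + fee
Example calculations:
  1867 + 10 = 1877
  4120 + 25 = 4145
  2577 + 25 = 2602
  ...
Step 2: Sum all derived values
Step 3: Total = 22011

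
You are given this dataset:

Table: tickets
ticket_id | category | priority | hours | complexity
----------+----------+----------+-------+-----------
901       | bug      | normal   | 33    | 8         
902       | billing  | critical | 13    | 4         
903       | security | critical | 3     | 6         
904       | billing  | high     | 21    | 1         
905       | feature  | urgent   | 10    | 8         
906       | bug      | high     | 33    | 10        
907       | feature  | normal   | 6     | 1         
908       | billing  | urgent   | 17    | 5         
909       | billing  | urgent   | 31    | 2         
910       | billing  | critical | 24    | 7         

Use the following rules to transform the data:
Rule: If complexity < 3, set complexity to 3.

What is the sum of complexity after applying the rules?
57

Step 1: 3 records have complexity < 3
Step 2: These records originally summed to 4
Step 3: After setting to minimum: 3 × 3 = 9
Step 4: Unaffected records sum: 48
Step 5: Final sum = 9 + 48 = 57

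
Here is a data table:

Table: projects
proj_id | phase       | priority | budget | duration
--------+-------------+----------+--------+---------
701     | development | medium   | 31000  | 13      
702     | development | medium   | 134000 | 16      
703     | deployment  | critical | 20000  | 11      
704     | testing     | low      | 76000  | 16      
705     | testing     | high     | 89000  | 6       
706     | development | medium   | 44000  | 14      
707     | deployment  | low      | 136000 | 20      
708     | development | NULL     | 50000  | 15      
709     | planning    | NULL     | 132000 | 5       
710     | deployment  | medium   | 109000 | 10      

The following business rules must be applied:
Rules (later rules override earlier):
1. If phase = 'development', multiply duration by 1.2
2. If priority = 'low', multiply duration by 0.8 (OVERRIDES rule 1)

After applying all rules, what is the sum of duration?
130.4

Step 1: Rule 2 takes priority for records with priority = 'low'
  - 2 records: 36 × 0.8 = 28.8
Step 2: Rule 1 applies to remaining records with phase = 'development'
  - 4 records: 58 × 1.2 = 69.6
Step 3: Other records unchanged: 32
Step 4: Final sum = 28.8 + 69.6 + 32 = 130.4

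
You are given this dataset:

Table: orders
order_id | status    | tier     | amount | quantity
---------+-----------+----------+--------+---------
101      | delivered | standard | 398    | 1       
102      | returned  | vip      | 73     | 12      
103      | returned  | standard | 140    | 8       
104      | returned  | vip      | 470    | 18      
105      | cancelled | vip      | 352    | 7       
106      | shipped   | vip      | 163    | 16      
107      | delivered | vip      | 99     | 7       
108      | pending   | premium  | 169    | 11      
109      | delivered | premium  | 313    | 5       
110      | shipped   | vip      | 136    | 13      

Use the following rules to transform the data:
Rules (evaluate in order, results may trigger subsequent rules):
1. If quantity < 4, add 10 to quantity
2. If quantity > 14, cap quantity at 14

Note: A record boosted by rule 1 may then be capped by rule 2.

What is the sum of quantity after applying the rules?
102

Step 1: Apply rule 1 to records with quantity < 4
  - 1 records get bonus of 10
  - Of these, 0 records then exceed 14 and get capped
Step 2: Apply rule 2 to records with quantity > 14
  - 2 records (original) are capped
Step 3: Calculate final sum = 102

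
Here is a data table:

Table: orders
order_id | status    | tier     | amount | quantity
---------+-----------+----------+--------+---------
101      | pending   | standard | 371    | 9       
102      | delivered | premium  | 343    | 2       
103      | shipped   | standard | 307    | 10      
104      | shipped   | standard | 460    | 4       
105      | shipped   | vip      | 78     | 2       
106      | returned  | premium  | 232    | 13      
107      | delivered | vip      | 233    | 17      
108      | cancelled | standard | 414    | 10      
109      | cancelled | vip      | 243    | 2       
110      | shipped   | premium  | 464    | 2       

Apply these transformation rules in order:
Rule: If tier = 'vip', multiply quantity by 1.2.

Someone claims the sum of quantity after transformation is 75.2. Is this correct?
Yes, the result is correct.

Step 1: Calculate the correct sum after transformation
Step 2: Apply multiplier 1.2 to records where tier = 'vip'
Step 3: Correct result = 75.2
Step 4: Claimed result = 75.2
Step 5: 75.2 = 75.2 ✓
Conclusion: The claimed result is correct.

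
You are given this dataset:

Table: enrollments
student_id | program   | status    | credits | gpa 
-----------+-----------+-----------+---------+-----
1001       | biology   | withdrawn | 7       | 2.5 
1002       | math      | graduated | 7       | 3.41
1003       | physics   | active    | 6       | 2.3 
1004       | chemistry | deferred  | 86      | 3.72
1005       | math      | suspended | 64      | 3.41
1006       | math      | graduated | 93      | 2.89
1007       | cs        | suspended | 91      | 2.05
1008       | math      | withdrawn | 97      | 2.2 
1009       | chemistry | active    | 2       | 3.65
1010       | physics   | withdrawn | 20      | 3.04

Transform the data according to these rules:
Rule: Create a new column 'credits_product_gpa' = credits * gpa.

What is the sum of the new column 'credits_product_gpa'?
1330.15

Step 1: For each record, compute credits * gpa
Example calculations:
  7 * 2.5 = 17.5
  7 * 3.41 = 23.87
  6 * 2.3 = 13.8
  ...
Step 2: Sum all derived values
Step 3: Total = 1330.15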